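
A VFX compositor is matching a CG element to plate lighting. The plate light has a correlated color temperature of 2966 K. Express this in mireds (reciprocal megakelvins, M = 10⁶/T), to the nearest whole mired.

337 mireds

M = 10⁶ / 2966 = 337.154 → 337 mireds.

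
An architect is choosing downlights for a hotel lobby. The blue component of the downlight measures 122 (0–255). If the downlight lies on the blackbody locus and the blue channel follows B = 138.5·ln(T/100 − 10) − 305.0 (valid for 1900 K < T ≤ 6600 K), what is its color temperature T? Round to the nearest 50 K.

ln(t − 10) = (122 + 305.0) / 138.5 = 3.0830.
t − 10 = e^3.0830 = 21.824, so t = 31.824.
T = 100·t = 3182 K → 3200 K to the nearest 50 K.

3200 K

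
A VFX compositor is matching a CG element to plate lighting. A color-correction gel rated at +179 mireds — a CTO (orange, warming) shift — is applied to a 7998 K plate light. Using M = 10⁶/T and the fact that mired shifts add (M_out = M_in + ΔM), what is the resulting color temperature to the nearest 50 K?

M_in = 10⁶/7998 = 125.03 mireds.
M_out = 125.03 + (+179) = 304.03 mireds.
T_out = 10⁶/304.03 = 3289.1 K → 3300 K.

3300 K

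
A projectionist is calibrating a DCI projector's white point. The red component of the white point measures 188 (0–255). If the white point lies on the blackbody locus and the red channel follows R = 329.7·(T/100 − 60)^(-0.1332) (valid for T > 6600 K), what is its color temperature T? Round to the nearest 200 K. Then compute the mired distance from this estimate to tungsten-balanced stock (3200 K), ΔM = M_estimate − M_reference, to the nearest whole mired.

-234 mireds

(t − 60)^(-0.1332) = 188/329.7 = 0.57022.
t − 60 = 0.57022^(1/-0.1332) = 0.57022^(-7.508) = 67.848, so t = 127.848.
T = 100·t = 12785 K → 12800 K to the nearest 200 K.
M_estimate = 10⁶/12800 = 78.12; M_reference = 10⁶/3200 = 312.50.
ΔM = 78.12 − 312.50 = -234.38 → -234 mireds.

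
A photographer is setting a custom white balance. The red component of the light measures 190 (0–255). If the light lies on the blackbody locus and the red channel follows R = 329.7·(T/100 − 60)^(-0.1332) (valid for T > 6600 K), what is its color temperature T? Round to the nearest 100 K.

12300 K

(t − 60)^(-0.1332) = 190/329.7 = 0.57628.
t − 60 = 0.57628^(1/-0.1332) = 0.57628^(-7.508) = 62.667, so t = 122.667.
T = 100·t = 12267 K → 12300 K to the nearest 100 K.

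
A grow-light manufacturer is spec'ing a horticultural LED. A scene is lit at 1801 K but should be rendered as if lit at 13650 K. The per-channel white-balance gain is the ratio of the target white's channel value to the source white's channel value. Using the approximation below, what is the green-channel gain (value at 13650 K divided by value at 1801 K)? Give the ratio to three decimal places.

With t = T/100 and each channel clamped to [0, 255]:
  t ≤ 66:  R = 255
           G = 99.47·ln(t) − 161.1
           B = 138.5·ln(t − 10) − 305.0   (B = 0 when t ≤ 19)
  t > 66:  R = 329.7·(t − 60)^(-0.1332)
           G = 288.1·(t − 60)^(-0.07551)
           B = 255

1.642

At 1801 K (t = 18.01):
  G = 99.47·ln 18.01 − 161.1 = 99.47·2.8909 − 161.1 = 126.461.
At 13650 K (t = 136.5):
  G = 288.1·(136.5 − 60)^(-0.07551) = 288.1·76.5^(-0.07551) = 288.1·0.72072 = 207.639.
Gain = 207.639 / 126.461 = 1.6419 → 1.642.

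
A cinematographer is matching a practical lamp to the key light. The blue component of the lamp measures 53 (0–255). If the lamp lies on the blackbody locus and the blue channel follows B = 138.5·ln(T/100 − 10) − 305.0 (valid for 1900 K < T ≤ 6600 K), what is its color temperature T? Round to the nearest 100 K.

2300 K

ln(t − 10) = (53 + 305.0) / 138.5 = 2.5848.
t − 10 = e^2.5848 = 13.261, so t = 23.261.
T = 100·t = 2326 K → 2300 K to the nearest 100 K.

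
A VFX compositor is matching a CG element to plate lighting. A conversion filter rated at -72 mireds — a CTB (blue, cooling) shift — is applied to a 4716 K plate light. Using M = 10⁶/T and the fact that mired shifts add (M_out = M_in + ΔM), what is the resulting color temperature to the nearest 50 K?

M_in = 10⁶/4716 = 212.04 mireds.
M_out = 212.04 + (-72) = 140.04 mireds.
T_out = 10⁶/140.04 = 7140.6 K → 7150 K.

7150 K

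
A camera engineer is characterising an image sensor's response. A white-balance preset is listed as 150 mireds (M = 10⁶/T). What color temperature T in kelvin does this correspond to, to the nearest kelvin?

T = 10⁶ / 150 = 6666.67 K → 6667 K.

6667 K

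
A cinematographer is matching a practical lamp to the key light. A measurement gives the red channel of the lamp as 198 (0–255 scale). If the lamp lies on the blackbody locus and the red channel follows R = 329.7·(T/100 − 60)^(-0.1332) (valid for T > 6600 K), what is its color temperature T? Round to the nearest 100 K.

10600 K

(t − 60)^(-0.1332) = 198/329.7 = 0.60055.
t − 60 = 0.60055^(1/-0.1332) = 0.60055^(-7.508) = 45.980, so t = 105.980.
T = 100·t = 10598 K → 10600 K to the nearest 100 K.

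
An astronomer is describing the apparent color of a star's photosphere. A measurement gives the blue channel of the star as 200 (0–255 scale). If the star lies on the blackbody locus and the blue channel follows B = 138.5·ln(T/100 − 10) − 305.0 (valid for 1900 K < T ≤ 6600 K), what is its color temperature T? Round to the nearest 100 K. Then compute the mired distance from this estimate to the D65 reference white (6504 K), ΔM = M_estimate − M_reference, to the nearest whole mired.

ln(t − 10) = (200 + 305.0) / 138.5 = 3.6462.
t − 10 = e^3.6462 = 38.329, so t = 48.329.
T = 100·t = 4833 K → 4800 K to the nearest 100 K.
M_estimate = 10⁶/4800 = 208.33; M_reference = 10⁶/6504 = 153.75.
ΔM = 208.33 − 153.75 = 54.58 → +55 mireds.

+55 mireds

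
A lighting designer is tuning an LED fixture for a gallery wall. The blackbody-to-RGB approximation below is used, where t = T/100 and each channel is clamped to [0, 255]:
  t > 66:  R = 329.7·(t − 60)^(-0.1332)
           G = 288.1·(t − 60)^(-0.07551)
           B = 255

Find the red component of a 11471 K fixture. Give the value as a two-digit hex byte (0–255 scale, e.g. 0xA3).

0xC1

t = 11471/100 = 114.71; the t > 66 branch applies.
R = 329.7·(114.71 − 60)^(-0.1332) = 329.7·54.71^(-0.1332) = 329.7·0.58680 = 193.468.
Rounded: 193; in hex, 0xC1.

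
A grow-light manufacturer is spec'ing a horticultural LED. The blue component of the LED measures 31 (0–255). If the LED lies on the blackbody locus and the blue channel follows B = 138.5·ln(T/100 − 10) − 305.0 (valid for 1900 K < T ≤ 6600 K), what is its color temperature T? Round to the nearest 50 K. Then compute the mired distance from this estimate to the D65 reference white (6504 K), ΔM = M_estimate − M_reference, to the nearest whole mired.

+311 mireds

ln(t − 10) = (31 + 305.0) / 138.5 = 2.4260.
t − 10 = e^2.4260 = 11.313, so t = 21.313.
T = 100·t = 2131 K → 2150 K to the nearest 50 K.
M_estimate = 10⁶/2150 = 465.12; M_reference = 10⁶/6504 = 153.75.
ΔM = 465.12 − 153.75 = 311.36 → +311 mireds.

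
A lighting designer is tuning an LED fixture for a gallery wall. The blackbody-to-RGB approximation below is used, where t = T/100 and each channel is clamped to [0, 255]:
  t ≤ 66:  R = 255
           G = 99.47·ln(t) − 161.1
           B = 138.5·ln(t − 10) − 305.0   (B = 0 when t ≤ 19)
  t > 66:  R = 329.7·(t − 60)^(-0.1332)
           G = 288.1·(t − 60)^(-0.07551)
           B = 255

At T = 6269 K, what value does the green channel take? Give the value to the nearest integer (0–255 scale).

t = 6269/100 = 62.69; the t ≤ 66 branch applies.
G = 99.47·ln 62.69 − 161.1 = 99.47·4.1382 − 161.1 = 250.527.
Rounded: 251.

251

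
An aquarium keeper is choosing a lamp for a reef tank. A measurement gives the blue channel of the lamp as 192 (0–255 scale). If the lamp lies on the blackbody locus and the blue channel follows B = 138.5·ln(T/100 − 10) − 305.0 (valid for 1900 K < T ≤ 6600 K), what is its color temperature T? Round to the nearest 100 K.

ln(t − 10) = (192 + 305.0) / 138.5 = 3.5884.
t − 10 = e^3.5884 = 36.178, so t = 46.178.
T = 100·t = 4618 K → 4600 K to the nearest 100 K.

4600 K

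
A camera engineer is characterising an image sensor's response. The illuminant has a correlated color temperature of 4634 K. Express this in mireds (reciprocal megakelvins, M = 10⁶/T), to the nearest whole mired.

M = 10⁶ / 4634 = 215.796 → 216 mireds.

216 mireds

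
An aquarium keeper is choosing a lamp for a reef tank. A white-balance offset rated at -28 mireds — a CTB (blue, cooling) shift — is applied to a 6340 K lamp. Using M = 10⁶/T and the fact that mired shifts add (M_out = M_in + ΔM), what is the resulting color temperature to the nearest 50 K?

7700 K

M_in = 10⁶/6340 = 157.73 mireds.
M_out = 157.73 + (-28) = 129.73 mireds.
T_out = 10⁶/129.73 = 7708.4 K → 7700 K.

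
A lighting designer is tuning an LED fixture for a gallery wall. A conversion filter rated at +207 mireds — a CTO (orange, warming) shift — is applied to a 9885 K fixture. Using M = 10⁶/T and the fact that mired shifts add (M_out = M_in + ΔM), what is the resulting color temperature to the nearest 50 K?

M_in = 10⁶/9885 = 101.16 mireds.
M_out = 101.16 + (+207) = 308.16 mireds.
T_out = 10⁶/308.16 = 3245.0 K → 3250 K.

3250 K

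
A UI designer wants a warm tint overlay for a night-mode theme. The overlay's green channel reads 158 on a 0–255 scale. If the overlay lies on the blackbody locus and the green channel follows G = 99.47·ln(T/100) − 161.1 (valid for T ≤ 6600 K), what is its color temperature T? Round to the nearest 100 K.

ln t = (158 + 161.1) / 99.47 = 3.2080.
t = e^3.2080 = 24.730.
T = 100·t = 2473 K → 2500 K to the nearest 100 K.

2500 K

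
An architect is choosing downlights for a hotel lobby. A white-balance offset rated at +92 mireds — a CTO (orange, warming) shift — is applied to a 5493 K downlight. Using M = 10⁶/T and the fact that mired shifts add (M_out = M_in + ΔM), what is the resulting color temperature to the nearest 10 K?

M_in = 10⁶/5493 = 182.05 mireds.
M_out = 182.05 + (+92) = 274.05 mireds.
T_out = 10⁶/274.05 = 3649.0 K → 3650 K.

3650 K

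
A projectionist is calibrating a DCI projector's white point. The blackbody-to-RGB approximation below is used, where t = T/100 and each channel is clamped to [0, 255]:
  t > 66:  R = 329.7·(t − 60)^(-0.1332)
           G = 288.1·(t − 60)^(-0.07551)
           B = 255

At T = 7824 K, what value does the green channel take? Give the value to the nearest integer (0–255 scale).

t = 7824/100 = 78.24; the t > 66 branch applies.
G = 288.1·(78.24 − 60)^(-0.07551) = 288.1·18.24^(-0.07551) = 288.1·0.80312 = 231.379.
Rounded: 231.

231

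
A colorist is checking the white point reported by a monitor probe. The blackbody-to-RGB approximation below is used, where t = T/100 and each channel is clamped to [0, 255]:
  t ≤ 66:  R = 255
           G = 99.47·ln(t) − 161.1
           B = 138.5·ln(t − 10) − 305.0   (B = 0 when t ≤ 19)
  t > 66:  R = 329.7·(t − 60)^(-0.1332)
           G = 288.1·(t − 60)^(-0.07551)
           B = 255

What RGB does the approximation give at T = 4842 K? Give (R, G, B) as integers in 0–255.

(255, 225, 200)

t = 4842/100 = 48.42; the t ≤ 66 branch applies.
R = 255 by definition for t ≤ 66.
G = 99.47·ln 48.42 − 161.1 = 99.47·3.8799 − 161.1 = 224.835.
B = 138.5·ln(48.42 − 10) − 305.0 = 138.5·ln 38.42 − 305.0 = 138.5·3.6486 − 305.0 = 200.328.
Rounded: (255, 225, 200).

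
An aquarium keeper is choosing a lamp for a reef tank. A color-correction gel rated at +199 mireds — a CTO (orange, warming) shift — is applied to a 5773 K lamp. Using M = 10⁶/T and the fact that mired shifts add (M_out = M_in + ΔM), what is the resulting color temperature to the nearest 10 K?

M_in = 10⁶/5773 = 173.22 mireds.
M_out = 173.22 + (+199) = 372.22 mireds.
T_out = 10⁶/372.22 = 2686.6 K → 2690 K.

2690 K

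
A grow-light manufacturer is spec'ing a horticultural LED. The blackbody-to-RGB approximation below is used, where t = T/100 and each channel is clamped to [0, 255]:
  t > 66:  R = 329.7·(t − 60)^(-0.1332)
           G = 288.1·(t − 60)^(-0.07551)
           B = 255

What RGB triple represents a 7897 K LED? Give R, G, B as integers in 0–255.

R=223, G=231, B=255

t = 7897/100 = 78.97; the t > 66 branch applies.
R = 329.7·(78.97 − 60)^(-0.1332) = 329.7·18.97^(-0.1332) = 329.7·0.67571 = 222.782.
G = 288.1·(78.97 − 60)^(-0.07551) = 288.1·18.97^(-0.07551) = 288.1·0.80074 = 230.694.
B = 255 by definition for t > 66.
Rounded: (223, 231, 255).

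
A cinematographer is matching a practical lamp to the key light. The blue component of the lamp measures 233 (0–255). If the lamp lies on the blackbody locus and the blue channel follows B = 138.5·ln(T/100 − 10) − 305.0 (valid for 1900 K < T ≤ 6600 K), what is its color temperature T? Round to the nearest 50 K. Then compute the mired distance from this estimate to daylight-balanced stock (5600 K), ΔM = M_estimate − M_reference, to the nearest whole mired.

-8 mireds

ln(t − 10) = (233 + 305.0) / 138.5 = 3.8845.
t − 10 = e^3.8845 = 48.641, so t = 58.641.
T = 100·t = 5864 K → 5850 K to the nearest 50 K.
M_estimate = 10⁶/5850 = 170.94; M_reference = 10⁶/5600 = 178.57.
ΔM = 170.94 − 178.57 = -7.63 → -8 mireds.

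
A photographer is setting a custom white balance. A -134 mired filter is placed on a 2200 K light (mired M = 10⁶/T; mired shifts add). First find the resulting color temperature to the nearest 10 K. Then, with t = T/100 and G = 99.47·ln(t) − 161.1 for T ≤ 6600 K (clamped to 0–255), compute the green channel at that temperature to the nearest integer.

M_in = 10⁶/2200 = 454.55; M_out = 454.55 + (-134) = 320.55.
T_out = 10⁶/320.55 = 3119.7 K → 3120 K; t = 31.2.
G = 99.47·ln 31.2 − 161.1 = 99.47·3.4404 − 161.1 = 181.118.
Rounded: 181.

181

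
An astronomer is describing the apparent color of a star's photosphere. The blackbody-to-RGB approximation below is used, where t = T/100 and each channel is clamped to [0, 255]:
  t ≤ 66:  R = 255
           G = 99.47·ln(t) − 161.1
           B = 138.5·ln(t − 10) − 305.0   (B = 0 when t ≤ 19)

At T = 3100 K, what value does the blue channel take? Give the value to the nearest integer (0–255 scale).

117

t = 3100/100 = 31; the t ≤ 66 branch applies.
B = 138.5·ln(31 − 10) − 305.0 = 138.5·ln 21 − 305.0 = 138.5·3.0445 − 305.0 = 116.666.
Rounded: 117.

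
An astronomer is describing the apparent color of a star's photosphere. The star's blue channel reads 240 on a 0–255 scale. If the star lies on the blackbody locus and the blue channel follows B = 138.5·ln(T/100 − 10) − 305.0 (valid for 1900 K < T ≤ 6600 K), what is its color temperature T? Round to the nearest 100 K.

6100 K

ln(t − 10) = (240 + 305.0) / 138.5 = 3.9350.
t − 10 = e^3.9350 = 51.163, so t = 61.163.
T = 100·t = 6116 K → 6100 K to the nearest 100 K.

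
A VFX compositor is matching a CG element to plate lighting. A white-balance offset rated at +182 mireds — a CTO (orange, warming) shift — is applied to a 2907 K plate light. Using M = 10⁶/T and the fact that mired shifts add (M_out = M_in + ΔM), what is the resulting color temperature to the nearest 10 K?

1900 K

M_in = 10⁶/2907 = 344.00 mireds.
M_out = 344.00 + (+182) = 526.00 mireds.
T_out = 10⁶/526.00 = 1901.2 K → 1900 K.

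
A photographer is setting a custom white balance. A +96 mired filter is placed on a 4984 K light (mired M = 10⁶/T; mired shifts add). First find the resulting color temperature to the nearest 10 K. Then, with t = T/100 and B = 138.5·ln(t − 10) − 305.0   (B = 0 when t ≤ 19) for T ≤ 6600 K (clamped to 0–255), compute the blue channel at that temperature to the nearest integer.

M_in = 10⁶/4984 = 200.64; M_out = 200.64 + (+96) = 296.64.
T_out = 10⁶/296.64 = 3371.1 K → 3370 K; t = 33.7.
B = 138.5·ln(33.7 − 10) − 305.0 = 138.5·ln 23.7 − 305.0 = 138.5·3.1655 − 305.0 = 133.418.
Rounded: 133.

133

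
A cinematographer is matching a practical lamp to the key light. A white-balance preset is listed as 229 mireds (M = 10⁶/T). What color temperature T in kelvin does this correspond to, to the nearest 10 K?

T = 10⁶ / 229 = 4366.81 K → 4370 K.

4370 K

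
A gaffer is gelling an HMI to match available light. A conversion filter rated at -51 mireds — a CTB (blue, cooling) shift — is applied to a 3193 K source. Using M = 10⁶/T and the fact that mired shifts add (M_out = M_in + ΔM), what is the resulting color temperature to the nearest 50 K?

M_in = 10⁶/3193 = 313.19 mireds.
M_out = 313.19 + (-51) = 262.19 mireds.
T_out = 10⁶/262.19 = 3814.1 K → 3800 K.

3800 K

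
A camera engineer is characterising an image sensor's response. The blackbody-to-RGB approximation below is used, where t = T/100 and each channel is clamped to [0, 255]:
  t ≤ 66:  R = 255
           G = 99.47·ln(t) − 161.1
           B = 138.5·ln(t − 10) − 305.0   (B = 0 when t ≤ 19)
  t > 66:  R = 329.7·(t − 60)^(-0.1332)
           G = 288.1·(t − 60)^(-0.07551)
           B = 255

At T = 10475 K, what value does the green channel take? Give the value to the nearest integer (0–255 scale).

t = 10475/100 = 104.75; the t > 66 branch applies.
G = 288.1·(104.75 − 60)^(-0.07551) = 288.1·44.75^(-0.07551) = 288.1·0.75050 = 216.218.
Rounded: 216.

216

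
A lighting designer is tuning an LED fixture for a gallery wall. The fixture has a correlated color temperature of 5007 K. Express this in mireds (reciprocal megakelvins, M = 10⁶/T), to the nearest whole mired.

M = 10⁶ / 5007 = 199.720 → 200 mireds.

200 mireds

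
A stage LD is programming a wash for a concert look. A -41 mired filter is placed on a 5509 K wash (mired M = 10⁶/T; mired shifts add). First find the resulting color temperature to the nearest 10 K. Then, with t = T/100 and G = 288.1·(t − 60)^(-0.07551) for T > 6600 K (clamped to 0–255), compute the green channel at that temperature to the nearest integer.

M_in = 10⁶/5509 = 181.52; M_out = 181.52 + (-41) = 140.52.
T_out = 10⁶/140.52 = 7116.4 K → 7120 K; t = 71.2.
G = 288.1·(71.2 − 60)^(-0.07551) = 288.1·11.2^(-0.07551) = 288.1·0.83325 = 240.058.
Rounded: 240.

240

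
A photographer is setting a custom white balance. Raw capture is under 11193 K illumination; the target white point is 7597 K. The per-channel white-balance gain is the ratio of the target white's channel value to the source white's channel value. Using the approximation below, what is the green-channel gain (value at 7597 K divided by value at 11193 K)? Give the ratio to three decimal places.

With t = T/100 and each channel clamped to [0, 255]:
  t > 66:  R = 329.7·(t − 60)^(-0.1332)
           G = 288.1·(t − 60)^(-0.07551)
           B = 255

At 11193 K (t = 111.93):
  G = 288.1·(111.93 − 60)^(-0.07551) = 288.1·51.93^(-0.07551) = 288.1·0.74211 = 213.802.
At 7597 K (t = 75.97):
  G = 288.1·(75.97 − 60)^(-0.07551) = 288.1·15.97^(-0.07551) = 288.1·0.81122 = 233.712.
Gain = 233.712 / 213.802 = 1.0931 → 1.093.

1.093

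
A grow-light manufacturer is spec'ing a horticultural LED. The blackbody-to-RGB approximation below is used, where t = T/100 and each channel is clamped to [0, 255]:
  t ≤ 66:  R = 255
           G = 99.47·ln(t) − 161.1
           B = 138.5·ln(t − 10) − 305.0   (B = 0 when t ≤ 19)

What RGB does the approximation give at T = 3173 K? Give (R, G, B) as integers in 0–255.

t = 3173/100 = 31.73; the t ≤ 66 branch applies.
R = 255 by definition for t ≤ 66.
G = 99.47·ln 31.73 − 161.1 = 99.47·3.4573 − 161.1 = 182.794.
B = 138.5·ln(31.73 − 10) − 305.0 = 138.5·ln 21.73 − 305.0 = 138.5·3.0787 − 305.0 = 121.399.
Rounded: (255, 183, 121).

(255, 183, 121)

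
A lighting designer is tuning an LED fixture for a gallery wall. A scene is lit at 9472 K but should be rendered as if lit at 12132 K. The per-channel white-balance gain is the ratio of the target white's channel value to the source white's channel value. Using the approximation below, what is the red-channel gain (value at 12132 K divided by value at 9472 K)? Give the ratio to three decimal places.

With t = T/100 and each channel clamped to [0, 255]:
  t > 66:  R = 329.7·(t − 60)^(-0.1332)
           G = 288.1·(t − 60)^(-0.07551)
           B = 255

At 9472 K (t = 94.72):
  R = 329.7·(94.72 − 60)^(-0.1332) = 329.7·34.72^(-0.1332) = 329.7·0.62344 = 205.548.
At 12132 K (t = 121.32):
  R = 329.7·(121.32 − 60)^(-0.1332) = 329.7·61.32^(-0.1332) = 329.7·0.57795 = 190.551.
Gain = 190.551 / 205.548 = 0.9270 → 0.927.

0.927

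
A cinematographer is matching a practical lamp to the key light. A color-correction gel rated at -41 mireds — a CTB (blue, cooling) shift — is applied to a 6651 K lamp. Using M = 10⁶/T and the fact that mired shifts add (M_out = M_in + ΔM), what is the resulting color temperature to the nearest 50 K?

9150 K

M_in = 10⁶/6651 = 150.35 mireds.
M_out = 150.35 + (-41) = 109.35 mireds.
T_out = 10⁶/109.35 = 9144.7 K → 9150 K.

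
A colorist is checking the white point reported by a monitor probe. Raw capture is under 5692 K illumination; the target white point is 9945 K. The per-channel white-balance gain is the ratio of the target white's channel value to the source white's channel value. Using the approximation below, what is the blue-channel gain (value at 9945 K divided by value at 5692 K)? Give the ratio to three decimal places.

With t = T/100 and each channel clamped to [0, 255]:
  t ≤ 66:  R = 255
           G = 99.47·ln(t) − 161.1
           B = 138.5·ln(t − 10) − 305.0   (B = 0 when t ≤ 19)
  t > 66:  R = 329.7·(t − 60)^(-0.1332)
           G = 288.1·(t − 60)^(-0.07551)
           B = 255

At 5692 K (t = 56.92):
  B = 138.5·ln(56.92 − 10) − 305.0 = 138.5·ln 46.92 − 305.0 = 138.5·3.8484 − 305.0 = 228.009.
At 9945 K (t = 99.45):
  B = 255 by definition for t > 66.
Gain = 255.000 / 228.009 = 1.1184 → 1.118.

1.118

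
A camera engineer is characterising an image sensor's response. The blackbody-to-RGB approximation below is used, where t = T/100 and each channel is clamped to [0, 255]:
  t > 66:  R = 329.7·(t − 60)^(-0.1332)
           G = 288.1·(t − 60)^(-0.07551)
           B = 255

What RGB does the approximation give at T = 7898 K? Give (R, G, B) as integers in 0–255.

(223, 231, 255)

t = 7898/100 = 78.98; the t > 66 branch applies.
R = 329.7·(78.98 − 60)^(-0.1332) = 329.7·18.98^(-0.1332) = 329.7·0.67566 = 222.767.
G = 288.1·(78.98 − 60)^(-0.07551) = 288.1·18.98^(-0.07551) = 288.1·0.80071 = 230.685.
B = 255 by definition for t > 66.
Rounded: (223, 231, 255).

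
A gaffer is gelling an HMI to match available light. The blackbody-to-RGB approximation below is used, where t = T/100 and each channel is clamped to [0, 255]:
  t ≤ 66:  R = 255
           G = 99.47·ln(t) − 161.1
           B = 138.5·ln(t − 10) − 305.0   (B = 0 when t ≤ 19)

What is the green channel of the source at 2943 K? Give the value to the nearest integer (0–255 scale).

175

t = 2943/100 = 29.43; the t ≤ 66 branch applies.
G = 99.47·ln 29.43 − 161.1 = 99.47·3.3820 − 161.1 = 175.309.
Rounded: 175.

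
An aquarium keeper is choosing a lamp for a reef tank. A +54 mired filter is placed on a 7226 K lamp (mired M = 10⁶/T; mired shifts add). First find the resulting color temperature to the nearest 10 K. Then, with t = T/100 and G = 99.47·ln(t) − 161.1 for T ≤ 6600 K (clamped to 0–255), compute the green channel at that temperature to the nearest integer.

232

M_in = 10⁶/7226 = 138.39; M_out = 138.39 + (+54) = 192.39.
T_out = 10⁶/192.39 = 5197.8 K → 5200 K; t = 52.
G = 99.47·ln 52 − 161.1 = 99.47·3.9512 − 161.1 = 231.930.
Rounded: 232.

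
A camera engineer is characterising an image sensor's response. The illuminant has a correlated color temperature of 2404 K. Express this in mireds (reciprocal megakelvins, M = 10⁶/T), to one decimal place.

M = 10⁶ / 2404 = 415.973 → 416.0 mireds.

416.0 mireds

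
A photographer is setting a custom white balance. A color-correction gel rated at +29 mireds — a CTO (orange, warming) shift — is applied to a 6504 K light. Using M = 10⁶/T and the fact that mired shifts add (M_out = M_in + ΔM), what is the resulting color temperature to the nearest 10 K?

5470 K

M_in = 10⁶/6504 = 153.75 mireds.
M_out = 153.75 + (+29) = 182.75 mireds.
T_out = 10⁶/182.75 = 5471.9 K → 5470 K.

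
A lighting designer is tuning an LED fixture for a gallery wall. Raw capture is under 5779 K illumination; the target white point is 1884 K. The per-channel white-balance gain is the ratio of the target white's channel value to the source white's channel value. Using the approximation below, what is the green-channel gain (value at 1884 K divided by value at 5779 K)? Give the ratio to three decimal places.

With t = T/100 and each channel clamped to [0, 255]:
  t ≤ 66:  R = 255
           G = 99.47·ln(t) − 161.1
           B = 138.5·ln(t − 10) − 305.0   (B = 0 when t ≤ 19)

At 5779 K (t = 57.79):
  G = 99.47·ln 57.79 − 161.1 = 99.47·4.0568 − 161.1 = 242.431.
At 1884 K (t = 18.84):
  G = 99.47·ln 18.84 − 161.1 = 99.47·2.9360 − 161.1 = 130.942.
Gain = 130.942 / 242.431 = 0.5401 → 0.540.

0.540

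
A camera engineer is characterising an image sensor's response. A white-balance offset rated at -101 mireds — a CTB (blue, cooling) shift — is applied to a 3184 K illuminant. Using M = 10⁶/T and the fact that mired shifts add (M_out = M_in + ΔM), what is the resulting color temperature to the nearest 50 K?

M_in = 10⁶/3184 = 314.07 mireds.
M_out = 314.07 + (-101) = 213.07 mireds.
T_out = 10⁶/213.07 = 4693.3 K → 4700 K.

4700 K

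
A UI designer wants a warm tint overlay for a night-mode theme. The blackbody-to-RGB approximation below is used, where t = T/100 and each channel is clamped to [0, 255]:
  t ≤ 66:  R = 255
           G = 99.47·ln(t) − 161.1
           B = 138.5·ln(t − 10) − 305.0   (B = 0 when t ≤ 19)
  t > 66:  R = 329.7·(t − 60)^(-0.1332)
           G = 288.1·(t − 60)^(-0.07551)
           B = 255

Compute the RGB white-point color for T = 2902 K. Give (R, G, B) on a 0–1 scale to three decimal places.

t = 2902/100 = 29.02; the t ≤ 66 branch applies.
R = 255 by definition for t ≤ 66.
G = 99.47·ln 29.02 − 161.1 = 99.47·3.3680 − 161.1 = 173.913.
B = 138.5·ln(29.02 − 10) − 305.0 = 138.5·ln 19.02 − 305.0 = 138.5·2.9455 − 305.0 = 102.951.
Dividing each by 255: (1.0000, 0.6820, 0.4037) → (1.000, 0.682, 0.404).

(1.000, 0.682, 0.404)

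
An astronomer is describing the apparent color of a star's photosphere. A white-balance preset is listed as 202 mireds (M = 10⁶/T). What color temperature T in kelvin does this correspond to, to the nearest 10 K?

4950 K

T = 10⁶ / 202 = 4950.50 K → 4950 K.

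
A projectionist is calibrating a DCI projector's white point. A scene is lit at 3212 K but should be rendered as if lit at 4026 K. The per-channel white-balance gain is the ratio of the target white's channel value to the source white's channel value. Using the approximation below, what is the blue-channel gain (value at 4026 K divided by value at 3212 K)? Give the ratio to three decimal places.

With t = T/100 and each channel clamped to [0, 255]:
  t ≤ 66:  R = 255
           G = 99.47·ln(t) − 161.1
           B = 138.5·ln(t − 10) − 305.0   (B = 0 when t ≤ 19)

1.350

At 3212 K (t = 32.12):
  B = 138.5·ln(32.12 − 10) − 305.0 = 138.5·ln 22.12 − 305.0 = 138.5·3.0965 − 305.0 = 123.863.
At 4026 K (t = 40.26):
  B = 138.5·ln(40.26 − 10) − 305.0 = 138.5·ln 30.26 − 305.0 = 138.5·3.4098 − 305.0 = 167.261.
Gain = 167.261 / 123.863 = 1.3504 → 1.350.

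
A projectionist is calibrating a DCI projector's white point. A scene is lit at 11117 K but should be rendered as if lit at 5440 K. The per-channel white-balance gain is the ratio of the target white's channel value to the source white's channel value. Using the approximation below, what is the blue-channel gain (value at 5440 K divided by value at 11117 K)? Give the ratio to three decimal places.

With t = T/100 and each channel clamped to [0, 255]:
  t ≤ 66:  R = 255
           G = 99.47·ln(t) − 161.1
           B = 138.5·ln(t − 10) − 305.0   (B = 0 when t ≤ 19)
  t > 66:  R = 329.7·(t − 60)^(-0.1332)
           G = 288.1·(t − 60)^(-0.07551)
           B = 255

At 11117 K (t = 111.17):
  B = 255 by definition for t > 66.
At 5440 K (t = 54.4):
  B = 138.5·ln(54.4 − 10) − 305.0 = 138.5·ln 44.4 − 305.0 = 138.5·3.7932 − 305.0 = 220.364.
Gain = 220.364 / 255.000 = 0.8642 → 0.864.

0.864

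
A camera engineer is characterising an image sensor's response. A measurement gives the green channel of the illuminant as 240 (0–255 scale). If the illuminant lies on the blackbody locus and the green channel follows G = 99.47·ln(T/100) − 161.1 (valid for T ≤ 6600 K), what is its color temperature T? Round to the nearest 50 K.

5650 K

ln t = (240 + 161.1) / 99.47 = 4.0324.
t = e^4.0324 = 56.394.
T = 100·t = 5639 K → 5650 K to the nearest 50 K.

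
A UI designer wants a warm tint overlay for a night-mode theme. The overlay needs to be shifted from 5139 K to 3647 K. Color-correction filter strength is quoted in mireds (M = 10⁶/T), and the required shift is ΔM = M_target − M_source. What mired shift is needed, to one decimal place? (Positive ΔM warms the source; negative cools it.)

M_source = 10⁶/5139 = 194.590; M_target = 10⁶/3647 = 274.198.
ΔM = 274.198 − 194.590 = 79.608 → +79.6 mireds, a warming shift.

+79.6 mireds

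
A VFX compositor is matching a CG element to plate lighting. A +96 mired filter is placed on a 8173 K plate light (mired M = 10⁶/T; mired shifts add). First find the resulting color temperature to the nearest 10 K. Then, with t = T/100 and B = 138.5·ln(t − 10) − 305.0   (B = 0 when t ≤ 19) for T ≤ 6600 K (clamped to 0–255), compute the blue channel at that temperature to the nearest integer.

191

M_in = 10⁶/8173 = 122.35; M_out = 122.35 + (+96) = 218.35.
T_out = 10⁶/218.35 = 4579.7 K → 4580 K; t = 45.8.
B = 138.5·ln(45.8 − 10) − 305.0 = 138.5·ln 35.8 − 305.0 = 138.5·3.5779 − 305.0 = 190.546.
Rounded: 191.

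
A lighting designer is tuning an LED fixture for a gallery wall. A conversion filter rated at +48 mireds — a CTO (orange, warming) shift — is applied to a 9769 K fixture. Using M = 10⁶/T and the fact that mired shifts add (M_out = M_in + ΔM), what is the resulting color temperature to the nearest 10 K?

6650 K

M_in = 10⁶/9769 = 102.36 mireds.
M_out = 102.36 + (+48) = 150.36 mireds.
T_out = 10⁶/150.36 = 6650.5 K → 6650 K.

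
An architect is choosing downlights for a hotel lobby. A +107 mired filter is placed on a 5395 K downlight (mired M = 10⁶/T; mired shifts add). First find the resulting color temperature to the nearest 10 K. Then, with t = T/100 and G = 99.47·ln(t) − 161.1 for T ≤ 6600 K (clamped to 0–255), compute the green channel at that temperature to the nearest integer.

M_in = 10⁶/5395 = 185.36; M_out = 185.36 + (+107) = 292.36.
T_out = 10⁶/292.36 = 3420.5 K → 3420 K; t = 34.2.
G = 99.47·ln 34.2 − 161.1 = 99.47·3.5322 − 161.1 = 190.250.
Rounded: 190.

190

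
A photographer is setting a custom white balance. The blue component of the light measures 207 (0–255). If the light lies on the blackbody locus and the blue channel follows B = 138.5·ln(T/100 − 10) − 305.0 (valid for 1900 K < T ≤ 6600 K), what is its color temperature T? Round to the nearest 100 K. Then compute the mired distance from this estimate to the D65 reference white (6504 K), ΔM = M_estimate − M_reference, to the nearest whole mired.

+46 mireds

ln(t − 10) = (207 + 305.0) / 138.5 = 3.6968.
t − 10 = e^3.6968 = 40.316, so t = 50.316.
T = 100·t = 5032 K → 5000 K to the nearest 100 K.
M_estimate = 10⁶/5000 = 200.00; M_reference = 10⁶/6504 = 153.75.
ΔM = 200.00 − 153.75 = 46.25 → +46 mireds.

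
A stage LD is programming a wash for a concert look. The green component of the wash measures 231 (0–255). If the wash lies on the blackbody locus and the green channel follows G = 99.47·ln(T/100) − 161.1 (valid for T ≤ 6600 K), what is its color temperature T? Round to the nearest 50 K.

5150 K

ln t = (231 + 161.1) / 99.47 = 3.9419.
t = e^3.9419 = 51.516.
T = 100·t = 5152 K → 5150 K to the nearest 50 K.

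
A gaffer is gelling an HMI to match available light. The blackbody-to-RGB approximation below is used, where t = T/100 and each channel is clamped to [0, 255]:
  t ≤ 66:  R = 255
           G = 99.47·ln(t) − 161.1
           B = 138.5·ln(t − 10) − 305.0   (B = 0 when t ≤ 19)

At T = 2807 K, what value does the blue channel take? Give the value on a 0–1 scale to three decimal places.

t = 2807/100 = 28.07; the t ≤ 66 branch applies.
B = 138.5·ln(28.07 − 10) − 305.0 = 138.5·ln 18.07 − 305.0 = 138.5·2.8943 − 305.0 = 95.854.
On a 0–1 scale: 95.854/255 = 0.3759 → 0.376.

0.376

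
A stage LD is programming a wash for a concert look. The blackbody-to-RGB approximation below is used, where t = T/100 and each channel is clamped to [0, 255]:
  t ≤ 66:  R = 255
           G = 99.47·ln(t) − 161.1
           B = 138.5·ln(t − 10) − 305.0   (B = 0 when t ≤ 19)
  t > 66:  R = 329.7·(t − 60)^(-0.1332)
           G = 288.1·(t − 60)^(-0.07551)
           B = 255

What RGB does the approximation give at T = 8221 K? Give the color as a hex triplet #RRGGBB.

#DAE4FF

t = 8221/100 = 82.21; the t > 66 branch applies.
R = 329.7·(82.21 − 60)^(-0.1332) = 329.7·22.21^(-0.1332) = 329.7·0.66167 = 218.152.
G = 288.1·(82.21 − 60)^(-0.07551) = 288.1·22.21^(-0.07551) = 288.1·0.79127 = 227.964.
B = 255 by definition for t > 66.
Rounded: (218, 228, 255).
In hex: #DAE4FF.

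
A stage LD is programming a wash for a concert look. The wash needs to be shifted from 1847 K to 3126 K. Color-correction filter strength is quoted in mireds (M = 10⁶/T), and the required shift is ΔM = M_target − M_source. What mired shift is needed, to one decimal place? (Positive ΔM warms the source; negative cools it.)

-221.5 mireds

M_source = 10⁶/1847 = 541.419; M_target = 10⁶/3126 = 319.898.
ΔM = 319.898 − 541.419 = -221.521 → -221.5 mireds, a cooling shift.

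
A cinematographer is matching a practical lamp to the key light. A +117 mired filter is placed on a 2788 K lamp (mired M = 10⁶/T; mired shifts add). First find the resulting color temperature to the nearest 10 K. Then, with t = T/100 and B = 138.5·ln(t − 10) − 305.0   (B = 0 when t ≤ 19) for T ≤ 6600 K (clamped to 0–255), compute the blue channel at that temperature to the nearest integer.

M_in = 10⁶/2788 = 358.68; M_out = 358.68 + (+117) = 475.68.
T_out = 10⁶/475.68 = 2102.3 K → 2100 K; t = 21.
B = 138.5·ln(21 − 10) − 305.0 = 138.5·ln 11 − 305.0 = 138.5·2.3979 − 305.0 = 27.108.
Rounded: 27.

27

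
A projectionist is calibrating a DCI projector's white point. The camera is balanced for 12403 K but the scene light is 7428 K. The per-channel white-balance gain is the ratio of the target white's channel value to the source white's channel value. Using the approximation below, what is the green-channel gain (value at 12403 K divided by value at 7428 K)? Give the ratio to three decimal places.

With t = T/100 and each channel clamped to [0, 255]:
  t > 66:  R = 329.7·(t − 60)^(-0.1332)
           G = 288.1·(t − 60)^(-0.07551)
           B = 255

0.893

At 7428 K (t = 74.28):
  G = 288.1·(74.28 − 60)^(-0.07551) = 288.1·14.28^(-0.07551) = 288.1·0.81810 = 235.695.
At 12403 K (t = 124.03):
  G = 288.1·(124.03 − 60)^(-0.07551) = 288.1·64.03^(-0.07551) = 288.1·0.73047 = 210.447.
Gain = 210.447 / 235.695 = 0.8929 → 0.893.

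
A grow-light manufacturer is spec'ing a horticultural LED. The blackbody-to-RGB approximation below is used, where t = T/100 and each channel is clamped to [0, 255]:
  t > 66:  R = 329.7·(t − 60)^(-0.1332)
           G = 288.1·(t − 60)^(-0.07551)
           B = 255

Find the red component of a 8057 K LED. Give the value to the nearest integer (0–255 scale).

220

t = 8057/100 = 80.57; the t > 66 branch applies.
R = 329.7·(80.57 − 60)^(-0.1332) = 329.7·20.57^(-0.1332) = 329.7·0.66846 = 220.392.
Rounded: 220.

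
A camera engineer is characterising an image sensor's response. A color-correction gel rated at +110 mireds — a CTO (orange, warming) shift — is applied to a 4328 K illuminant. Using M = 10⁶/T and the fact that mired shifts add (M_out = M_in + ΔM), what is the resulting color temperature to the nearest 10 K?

M_in = 10⁶/4328 = 231.05 mireds.
M_out = 231.05 + (+110) = 341.05 mireds.
T_out = 10⁶/341.05 = 2932.1 K → 2930 K.

2930 K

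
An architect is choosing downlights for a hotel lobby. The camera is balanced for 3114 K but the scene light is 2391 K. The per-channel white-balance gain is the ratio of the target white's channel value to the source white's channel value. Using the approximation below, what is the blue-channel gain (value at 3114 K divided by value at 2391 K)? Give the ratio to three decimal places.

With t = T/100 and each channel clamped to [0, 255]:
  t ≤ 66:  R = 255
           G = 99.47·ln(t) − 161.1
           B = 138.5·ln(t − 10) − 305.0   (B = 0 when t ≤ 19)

At 2391 K (t = 23.91):
  B = 138.5·ln(23.91 − 10) − 305.0 = 138.5·ln 13.91 − 305.0 = 138.5·2.6326 − 305.0 = 59.616.
At 3114 K (t = 31.14):
  B = 138.5·ln(31.14 − 10) − 305.0 = 138.5·ln 21.14 − 305.0 = 138.5·3.0512 − 305.0 = 117.587.
Gain = 117.587 / 59.616 = 1.9724 → 1.972.

1.972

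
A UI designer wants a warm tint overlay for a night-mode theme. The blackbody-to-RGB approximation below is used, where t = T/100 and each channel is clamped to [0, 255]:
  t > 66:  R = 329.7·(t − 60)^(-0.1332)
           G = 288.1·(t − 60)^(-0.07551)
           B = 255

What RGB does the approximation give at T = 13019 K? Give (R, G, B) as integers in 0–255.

t = 13019/100 = 130.19; the t > 66 branch applies.
R = 329.7·(130.19 − 60)^(-0.1332) = 329.7·70.19^(-0.1332) = 329.7·0.56764 = 187.152.
G = 288.1·(130.19 − 60)^(-0.07551) = 288.1·70.19^(-0.07551) = 288.1·0.72542 = 208.993.
B = 255 by definition for t > 66.
Rounded: (187, 209, 255).

(187, 209, 255)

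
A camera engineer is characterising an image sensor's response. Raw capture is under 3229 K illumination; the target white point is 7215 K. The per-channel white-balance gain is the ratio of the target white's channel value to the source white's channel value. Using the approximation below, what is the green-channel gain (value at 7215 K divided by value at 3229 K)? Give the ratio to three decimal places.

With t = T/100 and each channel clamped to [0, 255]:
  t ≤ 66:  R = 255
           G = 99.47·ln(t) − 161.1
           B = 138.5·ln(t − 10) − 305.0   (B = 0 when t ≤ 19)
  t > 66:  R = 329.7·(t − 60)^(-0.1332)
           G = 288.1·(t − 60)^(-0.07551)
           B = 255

1.293

At 3229 K (t = 32.29):
  G = 99.47·ln 32.29 − 161.1 = 99.47·3.4748 − 161.1 = 184.534.
At 7215 K (t = 72.15):
  G = 288.1·(72.15 − 60)^(-0.07551) = 288.1·12.15^(-0.07551) = 288.1·0.82814 = 238.587.
Gain = 238.587 / 184.534 = 1.2929 → 1.293.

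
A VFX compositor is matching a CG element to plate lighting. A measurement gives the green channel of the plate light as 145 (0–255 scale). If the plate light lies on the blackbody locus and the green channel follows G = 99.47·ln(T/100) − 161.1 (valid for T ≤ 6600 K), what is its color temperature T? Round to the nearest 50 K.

ln t = (145 + 161.1) / 99.47 = 3.0773.
t = e^3.0773 = 21.700.
T = 100·t = 2170 K → 2150 K to the nearest 50 K.

2150 K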